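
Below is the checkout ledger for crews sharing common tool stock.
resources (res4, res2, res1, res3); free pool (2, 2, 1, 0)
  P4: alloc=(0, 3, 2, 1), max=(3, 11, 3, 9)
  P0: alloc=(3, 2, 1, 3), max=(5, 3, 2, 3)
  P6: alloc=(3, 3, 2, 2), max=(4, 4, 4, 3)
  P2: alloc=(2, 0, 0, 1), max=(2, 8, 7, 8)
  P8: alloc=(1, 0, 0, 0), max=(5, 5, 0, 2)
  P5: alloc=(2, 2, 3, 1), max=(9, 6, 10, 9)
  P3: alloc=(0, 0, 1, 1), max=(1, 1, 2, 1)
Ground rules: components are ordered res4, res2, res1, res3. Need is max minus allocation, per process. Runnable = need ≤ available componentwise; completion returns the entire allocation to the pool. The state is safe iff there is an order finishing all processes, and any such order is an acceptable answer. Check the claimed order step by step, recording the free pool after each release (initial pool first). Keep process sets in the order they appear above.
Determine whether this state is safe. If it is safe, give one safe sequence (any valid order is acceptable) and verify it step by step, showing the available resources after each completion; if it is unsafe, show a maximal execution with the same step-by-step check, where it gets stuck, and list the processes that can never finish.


The state is UNSAFE.
Key observation: no order helps: past P0, P6, P8, P3, the free pool tops out at (9, 7, 5, 6), below what each blocked process needs in res3.
The run P0, P6, P8, P3 cannot be extended any further. Check, step by step:
  pool = (2, 2, 1, 0)
  P0 needs (2, 1, 1, 0) <= (2, 2, 1, 0) -> finishes; pool += (3, 2, 1, 3) = (5, 4, 2, 3)
  P6 needs (1, 1, 2, 1) <= (5, 4, 2, 3) -> finishes; pool += (3, 3, 2, 2) = (8, 7, 4, 5)
  P8 needs (4, 5, 0, 2) <= (8, 7, 4, 5) -> finishes; pool += (1, 0, 0, 0) = (9, 7, 4, 5)
  P3 needs (1, 1, 1, 0) <= (9, 7, 4, 5) -> finishes; pool += (0, 0, 1, 1) = (9, 7, 5, 6)
  P4 still needs (3, 8, 1, 8) but only (9, 7, 5, 6) is free — short on res2 and res3
  P2 still needs (0, 8, 7, 7) but only (9, 7, 5, 6) is free — short on res2, res1 and res3
  P5 still needs (7, 4, 7, 8) but only (9, 7, 5, 6) is free — short on res1 and res3
Permanently blocked: P4, P2 and P5.


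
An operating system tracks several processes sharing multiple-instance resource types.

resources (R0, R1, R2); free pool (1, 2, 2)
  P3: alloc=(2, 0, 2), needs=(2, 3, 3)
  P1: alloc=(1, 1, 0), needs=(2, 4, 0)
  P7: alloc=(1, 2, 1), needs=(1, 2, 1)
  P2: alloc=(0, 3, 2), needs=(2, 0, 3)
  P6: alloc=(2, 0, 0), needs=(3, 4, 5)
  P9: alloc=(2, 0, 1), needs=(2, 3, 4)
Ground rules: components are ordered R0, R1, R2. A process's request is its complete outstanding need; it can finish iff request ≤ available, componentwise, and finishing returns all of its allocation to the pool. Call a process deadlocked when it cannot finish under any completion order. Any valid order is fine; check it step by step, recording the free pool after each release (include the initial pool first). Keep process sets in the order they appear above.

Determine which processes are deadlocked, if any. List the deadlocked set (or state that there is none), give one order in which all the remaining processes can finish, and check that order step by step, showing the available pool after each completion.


The deadlocked set is empty.
Key observation: the pool covers P7 at once, and every later process fits after earlier releases.
The rest can finish in the order P7, P2, P3, P1, P9, P6. Verifying each step:
  pool = (1, 2, 2)
  P7 needs (1, 2, 1) <= (1, 2, 2) -> finishes; pool += (1, 2, 1) = (2, 4, 3)
  P2 needs (2, 0, 3) <= (2, 4, 3) -> finishes; pool += (0, 3, 2) = (2, 7, 5)
  P3 needs (2, 3, 3) <= (2, 7, 5) -> finishes; pool += (2, 0, 2) = (4, 7, 7)
  P1 needs (2, 4, 0) <= (4, 7, 7) -> finishes; pool += (1, 1, 0) = (5, 8, 7)
  P9 needs (2, 3, 4) <= (5, 8, 7) -> finishes; pool += (2, 0, 1) = (7, 8, 8)
  P6 needs (3, 4, 5) <= (7, 8, 8) -> finishes; pool += (2, 0, 0) = (9, 8, 8)


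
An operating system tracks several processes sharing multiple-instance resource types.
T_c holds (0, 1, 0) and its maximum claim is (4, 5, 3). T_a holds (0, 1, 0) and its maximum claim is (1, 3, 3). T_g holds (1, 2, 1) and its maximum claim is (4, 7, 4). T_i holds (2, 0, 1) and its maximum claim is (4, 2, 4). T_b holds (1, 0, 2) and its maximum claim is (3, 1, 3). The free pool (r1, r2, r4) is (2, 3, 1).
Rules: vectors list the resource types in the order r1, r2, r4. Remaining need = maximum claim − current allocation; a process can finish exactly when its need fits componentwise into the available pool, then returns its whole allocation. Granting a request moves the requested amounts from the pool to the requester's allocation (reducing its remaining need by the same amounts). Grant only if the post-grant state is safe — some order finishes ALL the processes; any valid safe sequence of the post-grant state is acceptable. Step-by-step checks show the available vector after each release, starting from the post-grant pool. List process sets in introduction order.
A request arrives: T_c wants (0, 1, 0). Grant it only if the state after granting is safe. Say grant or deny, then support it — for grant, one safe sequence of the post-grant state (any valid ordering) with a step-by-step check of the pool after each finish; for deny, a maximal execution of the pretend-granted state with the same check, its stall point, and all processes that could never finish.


GRANT. The post-grant state is safe; one safe sequence: T_b, T_a, T_i, T_c, T_g.
Key observation: post-grant, (2, 2, 1) remains, and an order beginning with T_b completes everyone.
Step-by-step check of the post-grant state:
  pool = (2, 2, 1)
  T_b needs (2, 1, 1) <= (2, 2, 1) -> finishes; pool += (1, 0, 2) = (3, 2, 3)
  T_a needs (1, 2, 3) <= (3, 2, 3) -> finishes; pool += (0, 1, 0) = (3, 3, 3)
  T_i needs (2, 2, 3) <= (3, 3, 3) -> finishes; pool += (2, 0, 1) = (5, 3, 4)
  T_c needs (4, 3, 3) <= (5, 3, 4) -> finishes; pool += (0, 2, 0) = (5, 5, 4)
  T_g needs (3, 5, 3) <= (5, 5, 4) -> finishes; pool += (1, 2, 1) = (6, 7, 5)


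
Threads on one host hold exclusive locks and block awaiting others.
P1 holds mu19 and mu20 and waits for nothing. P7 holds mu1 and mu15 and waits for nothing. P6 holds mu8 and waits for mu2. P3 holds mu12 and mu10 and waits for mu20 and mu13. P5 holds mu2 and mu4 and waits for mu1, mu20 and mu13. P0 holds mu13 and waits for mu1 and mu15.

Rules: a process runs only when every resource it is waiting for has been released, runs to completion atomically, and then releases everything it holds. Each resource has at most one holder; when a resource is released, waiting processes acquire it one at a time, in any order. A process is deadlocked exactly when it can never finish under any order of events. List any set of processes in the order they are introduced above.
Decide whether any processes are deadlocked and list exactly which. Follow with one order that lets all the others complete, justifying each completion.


No process is deadlocked.
Key observation: all waits point, directly or indirectly, at processes that can finish, so nothing is permanently blocked.
A valid finishing order for the others: P1, P7, P0, P5, P3, P6.
Check, step by step:
  P1: no waits; runs immediately, freeing mu19 and mu20
  P7: no waits; runs immediately, freeing mu1 and mu15
  P0 waits on mu1 and mu15 — all released -> runs and releases mu13
  P5 waits on mu1, mu20 and mu13 — all released -> runs and releases mu2 and mu4
  P3 waits on mu20 and mu13 — all released -> runs and releases mu12 and mu10
  P6 waits on mu2 — all released -> runs and releases mu8


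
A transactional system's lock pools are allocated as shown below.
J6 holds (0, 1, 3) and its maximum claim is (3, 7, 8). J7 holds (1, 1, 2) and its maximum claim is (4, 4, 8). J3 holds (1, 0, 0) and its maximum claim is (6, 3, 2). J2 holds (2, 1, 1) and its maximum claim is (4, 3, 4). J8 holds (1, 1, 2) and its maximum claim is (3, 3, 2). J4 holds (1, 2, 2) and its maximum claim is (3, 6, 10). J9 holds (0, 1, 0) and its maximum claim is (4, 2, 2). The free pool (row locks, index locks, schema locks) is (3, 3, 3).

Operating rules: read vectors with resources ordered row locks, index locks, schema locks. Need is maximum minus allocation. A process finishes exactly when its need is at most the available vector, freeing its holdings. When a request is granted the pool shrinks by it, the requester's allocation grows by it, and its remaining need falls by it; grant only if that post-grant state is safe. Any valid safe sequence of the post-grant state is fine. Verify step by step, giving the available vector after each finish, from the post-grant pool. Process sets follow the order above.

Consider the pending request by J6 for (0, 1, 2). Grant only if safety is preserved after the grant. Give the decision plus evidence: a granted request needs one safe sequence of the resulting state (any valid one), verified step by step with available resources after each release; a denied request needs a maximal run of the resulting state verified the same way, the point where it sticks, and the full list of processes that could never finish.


GRANT. The post-grant state is safe; one safe sequence: J8, J2, J3, J9, J6, J4, J7.
Key observation: after the grant the pool drops to (3, 2, 1), which still lets J8 finish first and unwind the rest.
Verifying the post-grant state step by step:
  pool = (3, 2, 1)
  J8 needs (2, 2, 0) <= (3, 2, 1) -> finishes; pool += (1, 1, 2) = (4, 3, 3)
  J2 needs (2, 2, 3) <= (4, 3, 3) -> finishes; pool += (2, 1, 1) = (6, 4, 4)
  J3 needs (5, 3, 2) <= (6, 4, 4) -> finishes; pool += (1, 0, 0) = (7, 4, 4)
  J9 needs (4, 1, 2) <= (7, 4, 4) -> finishes; pool += (0, 1, 0) = (7, 5, 4)
  J6 needs (3, 5, 3) <= (7, 5, 4) -> finishes; pool += (0, 2, 5) = (7, 7, 9)
  J4 needs (2, 4, 8) <= (7, 7, 9) -> finishes; pool += (1, 2, 2) = (8, 9, 11)
  J7 needs (3, 3, 6) <= (8, 9, 11) -> finishes; pool += (1, 1, 2) = (9, 10, 13)


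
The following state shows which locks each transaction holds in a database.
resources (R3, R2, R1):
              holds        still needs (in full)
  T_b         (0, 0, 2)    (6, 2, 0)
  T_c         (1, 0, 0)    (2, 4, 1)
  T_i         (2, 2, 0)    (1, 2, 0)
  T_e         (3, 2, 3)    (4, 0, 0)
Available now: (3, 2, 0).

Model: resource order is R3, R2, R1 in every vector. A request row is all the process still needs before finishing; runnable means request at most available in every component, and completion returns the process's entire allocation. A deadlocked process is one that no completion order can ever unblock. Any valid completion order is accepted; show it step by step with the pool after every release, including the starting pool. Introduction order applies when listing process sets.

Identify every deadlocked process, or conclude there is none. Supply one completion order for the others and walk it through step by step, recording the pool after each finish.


Nothing here is deadlocked.
Key observation: T_i leads a chain of completions in which each release enables another process.
One completion order for the rest: T_i, T_e, T_c, T_b. Check, step by step:
  pool = (3, 2, 0)
  run T_i (needs (1, 2, 0), free (3, 2, 0)); after release of (2, 2, 0) the pool is (5, 4, 0)
  run T_e (needs (4, 0, 0), free (5, 4, 0)); after release of (3, 2, 3) the pool is (8, 6, 3)
  run T_c (needs (2, 4, 1), free (8, 6, 3)); after release of (1, 0, 0) the pool is (9, 6, 3)
  run T_b (needs (6, 2, 0), free (9, 6, 3)); after release of (0, 0, 2) the pool is (9, 6, 5)


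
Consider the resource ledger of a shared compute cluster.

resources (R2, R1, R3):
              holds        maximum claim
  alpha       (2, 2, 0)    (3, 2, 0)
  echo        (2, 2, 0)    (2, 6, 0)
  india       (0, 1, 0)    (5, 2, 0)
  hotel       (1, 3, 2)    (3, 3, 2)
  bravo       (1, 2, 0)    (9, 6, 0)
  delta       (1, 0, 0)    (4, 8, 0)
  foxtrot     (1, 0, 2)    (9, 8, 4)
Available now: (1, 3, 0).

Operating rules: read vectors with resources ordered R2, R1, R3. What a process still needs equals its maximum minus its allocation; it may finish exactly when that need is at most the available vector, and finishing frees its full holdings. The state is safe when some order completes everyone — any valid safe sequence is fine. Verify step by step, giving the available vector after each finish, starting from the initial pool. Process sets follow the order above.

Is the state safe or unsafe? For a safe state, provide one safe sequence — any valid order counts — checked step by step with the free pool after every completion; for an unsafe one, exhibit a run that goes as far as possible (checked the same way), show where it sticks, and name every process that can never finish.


UNSAFE — no complete ordering exists.
Key observation: once alpha, hotel, echo, delta, india finish, the pool peaks at (7, 11, 2) — and every remaining process still needs more R2 than that.
Going as far as possible: alpha, hotel, echo, delta, india; after that, nothing fits. Verifying each step:
  pool = (1, 3, 0)
  alpha: need (1, 0, 0) fits (1, 3, 0); releases (2, 2, 0), pool now (3, 5, 0)
  hotel: need (2, 0, 0) fits (3, 5, 0); releases (1, 3, 2), pool now (4, 8, 2)
  echo: need (0, 4, 0) fits (4, 8, 2); releases (2, 2, 0), pool now (6, 10, 2)
  delta: need (3, 8, 0) fits (6, 10, 2); releases (1, 0, 0), pool now (7, 10, 2)
  india: need (5, 1, 0) fits (7, 10, 2); releases (0, 1, 0), pool now (7, 11, 2)
  bravo cannot run: need (8, 4, 0) vs free (7, 11, 2) (insufficient R2)
  foxtrot cannot run: need (8, 8, 2) vs free (7, 11, 2) (insufficient R2)
Never able to finish: bravo and foxtrot.


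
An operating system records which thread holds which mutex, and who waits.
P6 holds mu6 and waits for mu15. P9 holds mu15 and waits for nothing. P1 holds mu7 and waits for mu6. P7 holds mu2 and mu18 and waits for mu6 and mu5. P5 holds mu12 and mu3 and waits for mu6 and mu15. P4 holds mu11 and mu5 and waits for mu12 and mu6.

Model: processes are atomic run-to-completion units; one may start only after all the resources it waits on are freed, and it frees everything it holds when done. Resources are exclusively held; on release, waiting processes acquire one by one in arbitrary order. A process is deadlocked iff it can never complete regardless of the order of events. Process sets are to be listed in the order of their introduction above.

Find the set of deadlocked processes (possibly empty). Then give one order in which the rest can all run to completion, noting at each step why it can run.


The deadlocked set is empty.
Key observation: the waits form no ring: some process can always run, and its releases unblock the others one by one.
One completion order for the rest: P9, P6, P5, P1, P4, P7.
Step-by-step check:
  P9 waits on nothing -> runs at once and releases mu15
  P6 waits on mu15 — all released -> runs and releases mu6
  P5 waits on mu6 and mu15 — all released -> runs and releases mu12 and mu3
  P1 waits on mu6 — all released -> runs and releases mu7
  P4 waits on mu12 and mu6 — all released -> runs and releases mu11 and mu5
  P7 waits on mu6 and mu5 — all released -> runs and releases mu2 and mu18


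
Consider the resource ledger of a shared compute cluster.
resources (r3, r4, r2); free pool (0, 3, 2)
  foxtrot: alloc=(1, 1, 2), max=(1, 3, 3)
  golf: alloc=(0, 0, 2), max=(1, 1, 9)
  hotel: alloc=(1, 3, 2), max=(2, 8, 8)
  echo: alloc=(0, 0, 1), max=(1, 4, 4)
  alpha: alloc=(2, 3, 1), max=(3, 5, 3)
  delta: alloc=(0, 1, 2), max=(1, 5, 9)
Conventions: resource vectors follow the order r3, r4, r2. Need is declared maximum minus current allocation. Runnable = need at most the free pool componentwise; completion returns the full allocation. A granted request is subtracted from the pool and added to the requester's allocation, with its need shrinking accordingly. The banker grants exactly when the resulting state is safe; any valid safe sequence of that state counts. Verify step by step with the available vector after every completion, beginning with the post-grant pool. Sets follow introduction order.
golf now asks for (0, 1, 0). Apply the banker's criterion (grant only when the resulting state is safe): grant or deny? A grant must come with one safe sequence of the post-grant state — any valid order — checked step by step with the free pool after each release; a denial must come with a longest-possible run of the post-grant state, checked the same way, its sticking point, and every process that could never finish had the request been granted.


GRANT — the state after the grant stays safe, e.g. via foxtrot, alpha, echo, hotel, golf, delta.
Key observation: even at the reduced pool (0, 2, 2), foxtrot fits immediately, so safety survives the grant.
Step-by-step check of the post-grant state:
  pool = (0, 2, 2)
  foxtrot: need (0, 2, 1) fits (0, 2, 2); releases (1, 1, 2), pool now (1, 3, 4)
  alpha: need (1, 2, 2) fits (1, 3, 4); releases (2, 3, 1), pool now (3, 6, 5)
  echo: need (1, 4, 3) fits (3, 6, 5); releases (0, 0, 1), pool now (3, 6, 6)
  hotel: need (1, 5, 6) fits (3, 6, 6); releases (1, 3, 2), pool now (4, 9, 8)
  golf: need (1, 0, 7) fits (4, 9, 8); releases (0, 1, 2), pool now (4, 10, 10)
  delta: need (1, 4, 7) fits (4, 10, 10); releases (0, 1, 2), pool now (4, 11, 12)


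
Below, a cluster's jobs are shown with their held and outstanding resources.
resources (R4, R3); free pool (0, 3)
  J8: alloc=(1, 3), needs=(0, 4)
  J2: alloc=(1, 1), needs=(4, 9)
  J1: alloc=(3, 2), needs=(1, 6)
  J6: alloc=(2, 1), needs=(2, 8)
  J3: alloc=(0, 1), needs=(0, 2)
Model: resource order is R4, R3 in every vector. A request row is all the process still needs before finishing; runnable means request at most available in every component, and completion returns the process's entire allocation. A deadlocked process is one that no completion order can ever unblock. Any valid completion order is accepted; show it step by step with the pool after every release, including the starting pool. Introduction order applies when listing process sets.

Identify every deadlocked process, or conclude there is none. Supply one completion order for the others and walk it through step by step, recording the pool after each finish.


No process is deadlocked.
Key observation: starting with J3, each completion frees enough for the next — no one is permanently blocked.
One completion order for the rest: J3, J8, J1, J2, J6. Check, step by step:
  pool = (0, 3)
  J3 needs (0, 2) <= (0, 3) -> finishes; pool += (0, 1) = (0, 4)
  J8 needs (0, 4) <= (0, 4) -> finishes; pool += (1, 3) = (1, 7)
  J1 needs (1, 6) <= (1, 7) -> finishes; pool += (3, 2) = (4, 9)
  J2 needs (4, 9) <= (4, 9) -> finishes; pool += (1, 1) = (5, 10)
  J6 needs (2, 8) <= (5, 10) -> finishes; pool += (2, 1) = (7, 11)


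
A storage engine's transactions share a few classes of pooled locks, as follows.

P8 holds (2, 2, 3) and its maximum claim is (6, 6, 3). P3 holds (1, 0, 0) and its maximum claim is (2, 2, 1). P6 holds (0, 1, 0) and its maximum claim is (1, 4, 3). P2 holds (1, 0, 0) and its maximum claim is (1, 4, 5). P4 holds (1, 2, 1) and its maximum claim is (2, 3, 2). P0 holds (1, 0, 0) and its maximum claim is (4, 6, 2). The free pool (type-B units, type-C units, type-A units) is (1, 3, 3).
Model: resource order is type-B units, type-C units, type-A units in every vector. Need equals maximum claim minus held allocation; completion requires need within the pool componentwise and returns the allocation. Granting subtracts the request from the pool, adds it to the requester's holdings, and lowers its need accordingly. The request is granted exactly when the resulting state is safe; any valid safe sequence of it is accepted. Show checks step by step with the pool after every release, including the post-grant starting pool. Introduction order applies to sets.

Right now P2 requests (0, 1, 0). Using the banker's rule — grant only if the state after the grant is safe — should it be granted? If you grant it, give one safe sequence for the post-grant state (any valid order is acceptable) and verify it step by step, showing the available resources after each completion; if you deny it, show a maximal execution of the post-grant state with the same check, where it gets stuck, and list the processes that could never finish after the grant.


DENY. Granting would leave the state unsafe.
Key observation: after P4, P6, P3 the pool peaks at (3, 5, 4), and each blocked process is short somewhere: P8 on type-B units; P2 on type-A units; P0 on type-C units.
On the post-grant state, P4, P6, P3 is a maximal run — nothing extends it. Step-by-step check:
  pool = (1, 2, 3)
  P4: need (1, 1, 1) fits (1, 2, 3); releases (1, 2, 1), pool now (2, 4, 4)
  P6: need (1, 3, 3) fits (2, 4, 4); releases (0, 1, 0), pool now (2, 5, 4)
  P3: need (1, 2, 1) fits (2, 5, 4); releases (1, 0, 0), pool now (3, 5, 4)
  P8 still needs (4, 4, 0) but only (3, 5, 4) is free — short on type-B units
  P2 still needs (0, 3, 5) but only (3, 5, 4) is free — short on type-A units
  P0 still needs (3, 6, 2) but only (3, 5, 4) is free — short on type-C units
Processes that could never finish after the grant: P8, P2 and P0.


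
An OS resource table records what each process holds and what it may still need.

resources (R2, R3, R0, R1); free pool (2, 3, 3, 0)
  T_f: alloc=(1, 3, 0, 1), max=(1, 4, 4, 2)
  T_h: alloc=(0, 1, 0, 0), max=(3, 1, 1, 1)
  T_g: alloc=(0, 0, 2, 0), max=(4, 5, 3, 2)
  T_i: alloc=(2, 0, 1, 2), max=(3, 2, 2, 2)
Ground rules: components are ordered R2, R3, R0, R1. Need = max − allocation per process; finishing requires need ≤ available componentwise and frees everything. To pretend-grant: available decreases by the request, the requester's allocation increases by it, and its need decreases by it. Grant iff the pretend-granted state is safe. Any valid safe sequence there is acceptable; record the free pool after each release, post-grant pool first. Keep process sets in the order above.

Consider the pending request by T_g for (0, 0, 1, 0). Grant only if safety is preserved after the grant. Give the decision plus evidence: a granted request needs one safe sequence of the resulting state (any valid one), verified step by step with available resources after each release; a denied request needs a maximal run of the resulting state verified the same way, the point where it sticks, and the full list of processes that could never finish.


DENY. Granting would leave the state unsafe.
Key observation: after T_i, T_h the pool peaks at (4, 4, 3, 2), and each blocked process is short somewhere: T_f on R0; T_g on R3.
After a pretend grant, a maximal execution: T_i, T_h — then nothing else fits. Verifying each step:
  pool = (2, 3, 2, 0)
  T_i needs (1, 2, 1, 0) <= (2, 3, 2, 0) -> finishes; pool += (2, 0, 1, 2) = (4, 3, 3, 2)
  T_h needs (3, 0, 1, 1) <= (4, 3, 3, 2) -> finishes; pool += (0, 1, 0, 0) = (4, 4, 3, 2)
  T_f still needs (0, 1, 4, 1) but only (4, 4, 3, 2) is free — short on R0
  T_g still needs (4, 5, 0, 2) but only (4, 4, 3, 2) is free — short on R3
Processes that could never finish after the grant: T_f and T_g.


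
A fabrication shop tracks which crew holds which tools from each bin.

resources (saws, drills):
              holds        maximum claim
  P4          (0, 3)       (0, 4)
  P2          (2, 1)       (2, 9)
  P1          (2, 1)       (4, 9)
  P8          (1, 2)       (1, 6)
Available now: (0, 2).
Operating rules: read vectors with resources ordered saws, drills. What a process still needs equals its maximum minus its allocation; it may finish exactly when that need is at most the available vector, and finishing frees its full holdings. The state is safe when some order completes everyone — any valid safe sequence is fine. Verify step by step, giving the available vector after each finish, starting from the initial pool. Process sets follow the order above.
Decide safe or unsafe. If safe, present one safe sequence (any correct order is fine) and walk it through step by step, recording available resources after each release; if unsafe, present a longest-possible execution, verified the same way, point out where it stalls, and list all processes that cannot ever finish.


UNSAFE.
Key observation: the wall is drills: completing P4, P8 brings the pool only to (1, 7), and all the rest need more.
A maximal execution: P4, P8 — then nothing else fits. Verifying each step:
  pool = (0, 2)
  P4 needs (0, 1) <= (0, 2) -> finishes; pool += (0, 3) = (0, 5)
  P8 needs (0, 4) <= (0, 5) -> finishes; pool += (1, 2) = (1, 7)
  blocked: P2 wants (0, 8), pool (1, 7) — not enough drills
  blocked: P1 wants (2, 8), pool (1, 7) — not enough saws and drills
Permanently blocked: P2 and P1.


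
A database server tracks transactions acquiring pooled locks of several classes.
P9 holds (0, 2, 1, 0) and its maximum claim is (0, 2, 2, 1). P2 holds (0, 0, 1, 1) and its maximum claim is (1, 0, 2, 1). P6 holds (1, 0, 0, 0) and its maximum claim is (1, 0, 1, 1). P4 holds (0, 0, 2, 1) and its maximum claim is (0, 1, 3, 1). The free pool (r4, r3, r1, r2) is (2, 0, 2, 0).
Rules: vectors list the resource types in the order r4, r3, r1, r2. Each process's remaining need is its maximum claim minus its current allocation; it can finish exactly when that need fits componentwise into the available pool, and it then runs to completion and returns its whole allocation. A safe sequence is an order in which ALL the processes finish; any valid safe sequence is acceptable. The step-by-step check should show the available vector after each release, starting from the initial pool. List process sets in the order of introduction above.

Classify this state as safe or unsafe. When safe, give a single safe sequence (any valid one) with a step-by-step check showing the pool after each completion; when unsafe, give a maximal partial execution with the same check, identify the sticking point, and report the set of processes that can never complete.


The state is SAFE; one workable sequence: P2, P9, P6, P4.
Key observation: at P9 the run first touches a limit — (0, 0, 1, 1) against (2, 0, 3, 1), exact on a resource it actually requests.
Verifying each step:
  pool = (2, 0, 2, 0)
  run P2 (needs (1, 0, 1, 0), free (2, 0, 2, 0)); after release of (0, 0, 1, 1) the pool is (2, 0, 3, 1)
  run P9 (needs (0, 0, 1, 1), free (2, 0, 3, 1)); after release of (0, 2, 1, 0) the pool is (2, 2, 4, 1)
  run P6 (needs (0, 0, 1, 1), free (2, 2, 4, 1)); after release of (1, 0, 0, 0) the pool is (3, 2, 4, 1)
  run P4 (needs (0, 1, 1, 0), free (3, 2, 4, 1)); after release of (0, 0, 2, 1) the pool is (3, 2, 6, 2)


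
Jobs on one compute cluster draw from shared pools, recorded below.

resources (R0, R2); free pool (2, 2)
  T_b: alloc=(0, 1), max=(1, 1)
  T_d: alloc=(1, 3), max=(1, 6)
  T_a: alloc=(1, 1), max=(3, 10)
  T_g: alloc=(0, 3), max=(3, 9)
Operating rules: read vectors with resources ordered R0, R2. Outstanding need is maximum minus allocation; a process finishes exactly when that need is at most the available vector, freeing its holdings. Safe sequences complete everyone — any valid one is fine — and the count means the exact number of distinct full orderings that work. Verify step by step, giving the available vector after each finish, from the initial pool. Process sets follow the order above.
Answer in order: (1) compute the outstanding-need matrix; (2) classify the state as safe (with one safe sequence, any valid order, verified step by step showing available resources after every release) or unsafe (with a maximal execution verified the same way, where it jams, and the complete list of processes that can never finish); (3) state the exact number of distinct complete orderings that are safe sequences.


(1) Remaining need (order R0, R2):
  T_b: (1, 0)
  T_d: (0, 3)
  T_a: (2, 9)
  T_g: (3, 6)
(2) SAFE — a valid safe sequence is T_b, T_d, T_g, T_a.
Key observation: reading the order forward, T_d is the first process whose need (0, 3) meets the free pool (2, 3) exactly on a resource it requests.
Check, step by step:
  pool = (2, 2)
  T_b: need (1, 0) fits (2, 2); releases (0, 1), pool now (2, 3)
  T_d: need (0, 3) fits (2, 3); releases (1, 3), pool now (3, 6)
  T_g: need (3, 6) fits (3, 6); releases (0, 3), pool now (3, 9)
  T_a: need (2, 9) fits (3, 9); releases (1, 1), pool now (4, 10)
(3) The exact count: 1 of the possible complete orderings is a safe sequence.


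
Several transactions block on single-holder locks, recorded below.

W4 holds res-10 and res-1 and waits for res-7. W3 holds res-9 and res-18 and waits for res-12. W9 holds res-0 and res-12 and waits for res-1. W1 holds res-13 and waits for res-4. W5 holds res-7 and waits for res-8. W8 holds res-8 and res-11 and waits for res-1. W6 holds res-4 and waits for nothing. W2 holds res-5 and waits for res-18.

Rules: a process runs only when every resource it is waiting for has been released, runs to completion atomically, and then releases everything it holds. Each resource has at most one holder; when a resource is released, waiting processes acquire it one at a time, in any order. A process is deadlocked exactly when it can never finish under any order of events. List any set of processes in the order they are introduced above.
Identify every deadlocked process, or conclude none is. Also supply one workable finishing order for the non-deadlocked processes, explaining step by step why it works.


Deadlocked: W4, W3, W9, W5, W8 and W2.
Key observation: along W4 -> W5 -> W8 -> W4, each member waits on what the next one holds — a deadlock; W3, W9 and W2 wait into the deadlock from upstream.
A valid finishing order for the others: W6, W1.
Walking it through:
  run W6 (it waits on nothing); releases res-4
  run W1 (all its waits — res-4 — are resolved); releases res-13


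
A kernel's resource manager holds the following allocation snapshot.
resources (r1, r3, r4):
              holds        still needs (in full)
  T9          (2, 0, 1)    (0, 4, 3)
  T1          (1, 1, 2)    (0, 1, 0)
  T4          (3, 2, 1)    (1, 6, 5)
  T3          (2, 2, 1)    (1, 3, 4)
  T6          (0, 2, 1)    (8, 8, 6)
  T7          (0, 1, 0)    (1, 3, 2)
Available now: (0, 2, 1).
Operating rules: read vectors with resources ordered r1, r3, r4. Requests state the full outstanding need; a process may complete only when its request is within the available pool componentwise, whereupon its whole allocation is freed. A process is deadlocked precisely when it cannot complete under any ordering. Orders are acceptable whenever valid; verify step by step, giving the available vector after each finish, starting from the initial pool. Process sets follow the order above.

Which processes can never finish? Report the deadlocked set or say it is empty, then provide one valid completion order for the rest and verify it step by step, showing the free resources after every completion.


Nothing here is deadlocked.
Key observation: beginning at T1, releases accumulate fast enough that every process eventually fits.
One completion order for the rest: T1, T7, T9, T3, T4, T6. Walking it through:
  pool = (0, 2, 1)
  run T1 (needs (0, 1, 0), free (0, 2, 1)); after release of (1, 1, 2) the pool is (1, 3, 3)
  run T7 (needs (1, 3, 2), free (1, 3, 3)); after release of (0, 1, 0) the pool is (1, 4, 3)
  run T9 (needs (0, 4, 3), free (1, 4, 3)); after release of (2, 0, 1) the pool is (3, 4, 4)
  run T3 (needs (1, 3, 4), free (3, 4, 4)); after release of (2, 2, 1) the pool is (5, 6, 5)
  run T4 (needs (1, 6, 5), free (5, 6, 5)); after release of (3, 2, 1) the pool is (8, 8, 6)
  run T6 (needs (8, 8, 6), free (8, 8, 6)); after release of (0, 2, 1) the pool is (8, 10, 7)


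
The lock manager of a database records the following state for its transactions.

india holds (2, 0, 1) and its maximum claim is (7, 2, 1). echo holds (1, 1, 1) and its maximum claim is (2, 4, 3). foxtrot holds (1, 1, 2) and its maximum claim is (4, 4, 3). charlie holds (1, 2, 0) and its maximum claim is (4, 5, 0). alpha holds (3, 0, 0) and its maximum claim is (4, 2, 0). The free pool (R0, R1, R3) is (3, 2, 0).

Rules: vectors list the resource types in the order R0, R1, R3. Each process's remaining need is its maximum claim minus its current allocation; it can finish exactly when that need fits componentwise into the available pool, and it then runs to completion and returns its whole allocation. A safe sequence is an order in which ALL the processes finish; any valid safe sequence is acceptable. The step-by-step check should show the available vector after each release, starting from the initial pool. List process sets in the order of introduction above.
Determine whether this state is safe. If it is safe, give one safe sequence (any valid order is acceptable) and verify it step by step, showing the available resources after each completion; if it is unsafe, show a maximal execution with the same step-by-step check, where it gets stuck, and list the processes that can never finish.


UNSAFE.
Key observation: after alpha, india complete, (8, 2, 1) is the best the pool ever gets, yet each leftover process wants more R1.
A maximal execution: alpha, india — then nothing else fits. Step-by-step check:
  pool = (3, 2, 0)
  run alpha (needs (1, 2, 0), free (3, 2, 0)); after release of (3, 0, 0) the pool is (6, 2, 0)
  run india (needs (5, 2, 0), free (6, 2, 0)); after release of (2, 0, 1) the pool is (8, 2, 1)
  blocked: echo wants (1, 3, 2), pool (8, 2, 1) — not enough R1 and R3
  blocked: foxtrot wants (3, 3, 1), pool (8, 2, 1) — not enough R1
  blocked: charlie wants (3, 3, 0), pool (8, 2, 1) — not enough R1
Permanently blocked: echo, foxtrot and charlie.


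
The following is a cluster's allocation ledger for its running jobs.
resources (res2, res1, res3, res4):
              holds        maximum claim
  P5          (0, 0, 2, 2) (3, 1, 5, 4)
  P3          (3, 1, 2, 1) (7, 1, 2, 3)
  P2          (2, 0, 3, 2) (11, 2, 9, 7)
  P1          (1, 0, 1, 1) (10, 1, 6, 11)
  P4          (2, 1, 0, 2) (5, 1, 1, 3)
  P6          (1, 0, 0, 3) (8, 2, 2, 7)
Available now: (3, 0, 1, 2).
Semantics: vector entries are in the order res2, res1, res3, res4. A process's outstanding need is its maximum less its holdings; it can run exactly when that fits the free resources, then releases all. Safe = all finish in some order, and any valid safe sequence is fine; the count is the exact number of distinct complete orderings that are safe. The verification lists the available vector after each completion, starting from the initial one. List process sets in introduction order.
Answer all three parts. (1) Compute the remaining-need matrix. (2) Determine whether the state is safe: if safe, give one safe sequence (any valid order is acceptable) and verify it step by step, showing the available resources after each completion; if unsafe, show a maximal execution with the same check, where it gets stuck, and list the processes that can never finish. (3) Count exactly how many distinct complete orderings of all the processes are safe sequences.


(1) Need matrix, components ordered res2, res1, res3, res4:
  P5: (3, 1, 3, 2)
  P3: (4, 0, 0, 2)
  P2: (9, 2, 6, 5)
  P1: (9, 1, 5, 10)
  P4: (3, 0, 1, 1)
  P6: (7, 2, 2, 4)
(2) SAFE — a valid safe sequence is P4, P3, P6, P5, P1, P2.
Key observation: reading the order forward, P4 is the first process whose need (3, 0, 1, 1) meets the free pool (3, 0, 1, 2) exactly on a resource it requests.
Walking it through:
  pool = (3, 0, 1, 2)
  P4 needs (3, 0, 1, 1) <= (3, 0, 1, 2) -> finishes; pool += (2, 1, 0, 2) = (5, 1, 1, 4)
  P3 needs (4, 0, 0, 2) <= (5, 1, 1, 4) -> finishes; pool += (3, 1, 2, 1) = (8, 2, 3, 5)
  P6 needs (7, 2, 2, 4) <= (8, 2, 3, 5) -> finishes; pool += (1, 0, 0, 3) = (9, 2, 3, 8)
  P5 needs (3, 1, 3, 2) <= (9, 2, 3, 8) -> finishes; pool += (0, 0, 2, 2) = (9, 2, 5, 10)
  P1 needs (9, 1, 5, 10) <= (9, 2, 5, 10) -> finishes; pool += (1, 0, 1, 1) = (10, 2, 6, 11)
  P2 needs (9, 2, 6, 5) <= (10, 2, 6, 11) -> finishes; pool += (2, 0, 3, 2) = (12, 2, 9, 13)
(3) The exact count: 2 of the possible complete orderings are safe sequences.


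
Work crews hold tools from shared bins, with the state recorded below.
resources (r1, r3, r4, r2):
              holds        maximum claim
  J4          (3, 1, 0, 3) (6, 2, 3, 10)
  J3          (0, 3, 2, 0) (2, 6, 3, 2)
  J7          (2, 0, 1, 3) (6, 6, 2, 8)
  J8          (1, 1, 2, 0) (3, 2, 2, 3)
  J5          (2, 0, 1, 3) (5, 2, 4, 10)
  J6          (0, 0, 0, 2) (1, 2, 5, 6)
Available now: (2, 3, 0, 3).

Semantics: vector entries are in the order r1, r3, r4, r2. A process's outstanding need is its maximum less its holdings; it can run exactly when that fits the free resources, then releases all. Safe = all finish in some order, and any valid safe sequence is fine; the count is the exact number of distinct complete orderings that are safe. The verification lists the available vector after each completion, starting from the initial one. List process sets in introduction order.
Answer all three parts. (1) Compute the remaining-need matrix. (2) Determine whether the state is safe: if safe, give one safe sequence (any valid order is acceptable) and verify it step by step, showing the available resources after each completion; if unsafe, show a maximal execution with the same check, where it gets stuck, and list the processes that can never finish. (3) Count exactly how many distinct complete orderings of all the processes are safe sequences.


(1) Outstanding need per process (order r1, r3, r4, r2):
  J4: (3, 1, 3, 7)
  J3: (2, 3, 1, 2)
  J7: (4, 6, 1, 5)
  J8: (2, 1, 0, 3)
  J5: (3, 2, 3, 7)
  J6: (1, 2, 5, 4)
(2) The state is UNSAFE.
Key observation: no order helps: past J8, J3, the free pool tops out at (3, 7, 4, 3), below what each blocked process needs in r2.
A maximal execution: J8, J3 — then nothing else fits. Check, step by step:
  pool = (2, 3, 0, 3)
  J8 needs (2, 1, 0, 3) <= (2, 3, 0, 3) -> finishes; pool += (1, 1, 2, 0) = (3, 4, 2, 3)
  J3 needs (2, 3, 1, 2) <= (3, 4, 2, 3) -> finishes; pool += (0, 3, 2, 0) = (3, 7, 4, 3)
  J4 still needs (3, 1, 3, 7) but only (3, 7, 4, 3) is free — short on r2
  J7 still needs (4, 6, 1, 5) but only (3, 7, 4, 3) is free — short on r1 and r2
  J5 still needs (3, 2, 3, 7) but only (3, 7, 4, 3) is free — short on r2
  J6 still needs (1, 2, 5, 4) but only (3, 7, 4, 3) is free — short on r4 and r2
Never able to finish: J4, J7, J5 and J6.
(3) Exactly 0 of the possible complete orderings are safe sequences.


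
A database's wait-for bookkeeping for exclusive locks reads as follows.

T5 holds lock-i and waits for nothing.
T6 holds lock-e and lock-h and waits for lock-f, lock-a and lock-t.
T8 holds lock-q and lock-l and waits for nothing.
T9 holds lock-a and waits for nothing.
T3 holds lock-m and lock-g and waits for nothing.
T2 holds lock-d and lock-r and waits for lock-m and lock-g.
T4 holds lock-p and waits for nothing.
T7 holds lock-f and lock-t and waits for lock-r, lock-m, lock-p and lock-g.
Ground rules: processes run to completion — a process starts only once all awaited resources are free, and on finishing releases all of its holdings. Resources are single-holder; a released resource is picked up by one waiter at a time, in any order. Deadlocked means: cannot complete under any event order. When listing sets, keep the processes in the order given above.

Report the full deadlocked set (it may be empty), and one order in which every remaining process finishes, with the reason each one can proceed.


Nothing here is deadlocked.
Key observation: all waits point, directly or indirectly, at processes that can finish, so nothing is permanently blocked.
The rest can finish in the order T8, T4, T9, T3, T2, T7, T5, T6.
Check, step by step:
  T8: no waits; runs immediately, freeing lock-q and lock-l
  T4: no waits; runs immediately, freeing lock-p
  T9: no waits; runs immediately, freeing lock-a
  T3: no waits; runs immediately, freeing lock-m and lock-g
  T2: everything it awaited (lock-m and lock-g) is free; runs, freeing lock-d and lock-r
  T7: everything it awaited (lock-r, lock-m, lock-p and lock-g) is free; runs, freeing lock-f and lock-t
  T5: no waits; runs immediately, freeing lock-i
  T6: everything it awaited (lock-f, lock-a and lock-t) is free; runs, freeing lock-e and lock-h


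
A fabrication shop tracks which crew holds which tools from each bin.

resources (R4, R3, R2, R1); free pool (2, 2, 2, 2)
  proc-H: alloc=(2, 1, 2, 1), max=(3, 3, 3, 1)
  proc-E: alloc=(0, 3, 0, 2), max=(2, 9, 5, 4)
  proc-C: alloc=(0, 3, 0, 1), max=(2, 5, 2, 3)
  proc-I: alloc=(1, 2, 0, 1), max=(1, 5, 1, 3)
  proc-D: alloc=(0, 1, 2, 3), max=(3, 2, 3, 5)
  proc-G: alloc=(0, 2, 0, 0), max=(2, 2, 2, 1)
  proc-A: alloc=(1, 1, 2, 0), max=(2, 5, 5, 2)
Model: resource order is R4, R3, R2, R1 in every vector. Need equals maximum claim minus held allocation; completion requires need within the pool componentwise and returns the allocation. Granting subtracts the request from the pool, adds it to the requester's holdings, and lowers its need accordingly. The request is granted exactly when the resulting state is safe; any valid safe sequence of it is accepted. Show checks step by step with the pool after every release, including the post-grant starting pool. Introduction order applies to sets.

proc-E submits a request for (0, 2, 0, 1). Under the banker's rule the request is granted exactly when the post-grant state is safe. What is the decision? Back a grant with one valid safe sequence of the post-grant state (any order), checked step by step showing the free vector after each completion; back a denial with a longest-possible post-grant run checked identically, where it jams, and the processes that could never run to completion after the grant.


GRANT. The post-grant state is safe; one safe sequence: proc-G, proc-H, proc-I, proc-D, proc-E, proc-A, proc-C.
Key observation: with (2, 0, 2, 1) left after the transfer, proc-G can run at once — the state stays safe.
Step-by-step check of the post-grant state:
  pool = (2, 0, 2, 1)
  proc-G: need (2, 0, 2, 1) fits (2, 0, 2, 1); releases (0, 2, 0, 0), pool now (2, 2, 2, 1)
  proc-H: need (1, 2, 1, 0) fits (2, 2, 2, 1); releases (2, 1, 2, 1), pool now (4, 3, 4, 2)
  proc-I: need (0, 3, 1, 2) fits (4, 3, 4, 2); releases (1, 2, 0, 1), pool now (5, 5, 4, 3)
  proc-D: need (3, 1, 1, 2) fits (5, 5, 4, 3); releases (0, 1, 2, 3), pool now (5, 6, 6, 6)
  proc-E: need (2, 4, 5, 1) fits (5, 6, 6, 6); releases (0, 5, 0, 3), pool now (5, 11, 6, 9)
  proc-A: need (1, 4, 3, 2) fits (5, 11, 6, 9); releases (1, 1, 2, 0), pool now (6, 12, 8, 9)
  proc-C: need (2, 2, 2, 2) fits (6, 12, 8, 9); releases (0, 3, 0, 1), pool now (6, 15, 8, 10)
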